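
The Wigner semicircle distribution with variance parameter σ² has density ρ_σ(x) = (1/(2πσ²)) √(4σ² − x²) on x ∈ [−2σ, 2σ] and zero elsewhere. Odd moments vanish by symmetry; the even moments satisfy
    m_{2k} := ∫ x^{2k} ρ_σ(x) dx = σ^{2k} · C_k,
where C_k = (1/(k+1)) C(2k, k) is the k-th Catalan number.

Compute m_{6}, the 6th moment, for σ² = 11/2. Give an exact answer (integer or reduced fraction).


By the scaled semicircle moment identity, m_{2k} = σ^{2k} · C_k with k = 3.
C_3 = (1/(k+1)) · C(2k, k) = (1/4) · C(6, 3) = (1/4) · 20 = 5.
σ^{2k} = (σ²)^k = (11/2)^3 = 1331/8.

Therefore m_{6} = σ^{6} · C_3 = (1331/8) · 5 = 6655/8.


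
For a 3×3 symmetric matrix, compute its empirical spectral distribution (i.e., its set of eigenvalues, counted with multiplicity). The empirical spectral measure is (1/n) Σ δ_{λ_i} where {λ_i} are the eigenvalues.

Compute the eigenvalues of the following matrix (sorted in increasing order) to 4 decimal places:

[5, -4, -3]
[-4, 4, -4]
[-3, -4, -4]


Since M is real symmetric, all three eigenvalues are real; they are the roots of det(λI − M) = λ³ − (tr M) λ² + s λ − det M, where s is the sum of the principal 2×2 minors.
tr M = 5 + 4 + (-4) = 5.
s = (5·4 − (-4)²) + (5·(-4) − (-3)²) + (4·(-4) − (-4)²) = 4 + (-29) + (-32) = -57.
det M (expand along row 1) = 5·(-32) − (-4)·4 + (-3)·28 = -228.
Characteristic polynomial: λ³ − 5λ² − 57λ + 228 = 0.
Substitute λ = y + (tr M)/3 = y + 1.666667 to remove the quadratic term: y³ + p·y + q = 0 with p = s − (tr M)²/3 = -65.333333 and q = −2(tr M)³/27 + (tr M)·s/3 − det M = 123.740741.
Three real roots ⇒ use the trigonometric (Viète) form: r = 2√(−p/3) = 9.333333, φ = arccos(3q/(p·r)) = arccos(-0.608783) = 2.225322 rad.
y_k = r·cos(φ/3 − 2πk/3) for k = 0, 1, 2 gives y = 6.881199, 2.020185, -8.901383.
λ_k = y_k + 1.666667 gives λ = 8.5479, 3.6869, -7.2347 (check: the sum is 5.0000 = tr M).

Eigenvalues sorted in increasing order: [-7.2347, 3.6869, 8.5479].


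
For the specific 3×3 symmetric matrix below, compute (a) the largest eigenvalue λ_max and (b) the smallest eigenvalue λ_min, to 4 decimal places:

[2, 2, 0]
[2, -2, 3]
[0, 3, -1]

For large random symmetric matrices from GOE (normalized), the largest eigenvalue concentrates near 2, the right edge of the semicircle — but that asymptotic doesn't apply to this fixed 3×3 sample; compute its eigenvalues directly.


Since M is real symmetric, all three eigenvalues are real; they are the roots of det(λI − M) = λ³ − (tr M) λ² + s λ − det M, where s is the sum of the principal 2×2 minors.
tr M = 2 + (-2) + (-1) = -1.
s = (2·(-2) − 2²) + (2·(-1) − 0²) + ((-2)·(-1) − 3²) = -8 + (-2) + (-7) = -17.
det M (expand along row 1) = 2·(-7) − 2·(-2) + 0·6 = -10.
Characteristic polynomial: λ³ + λ² − 17λ + 10 = 0.
Substitute λ = y + (tr M)/3 = y − 0.333333 to remove the quadratic term: y³ + p·y + q = 0 with p = s − (tr M)²/3 = -17.333333 and q = −2(tr M)³/27 + (tr M)·s/3 − det M = 15.740741.
Three real roots ⇒ use the trigonometric (Viète) form: r = 2√(−p/3) = 4.807402, φ = arccos(3q/(p·r)) = arccos(-0.566701) = 2.173293 rad.
y_k = r·cos(φ/3 − 2πk/3) for k = 0, 1, 2 gives y = 3.600151, 0.959003, -4.559155.
λ_k = y_k − 0.333333 gives λ = 3.2668, 0.6257, -4.8925 (check: the sum is -1.0000 = tr M).

Hence λ_max = 3.2668 and λ_min = -4.8925.


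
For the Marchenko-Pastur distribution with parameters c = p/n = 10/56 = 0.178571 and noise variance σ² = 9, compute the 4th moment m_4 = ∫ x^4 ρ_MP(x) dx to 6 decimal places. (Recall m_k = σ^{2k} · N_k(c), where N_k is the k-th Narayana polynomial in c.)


E[X⁴] = σ⁸ (1 + 6c + 6c² + c³) (fourth MP moment). With σ² = 9 (so σ⁸ = 6561) and c = 10/56 = 0.178571: E[X⁴] = 6561 · (1 + 6·0.178571 + 6·(0.178571)² + (0.178571)³) = 6561 · 2.268449.

So E[X^4] = 14883.296146.


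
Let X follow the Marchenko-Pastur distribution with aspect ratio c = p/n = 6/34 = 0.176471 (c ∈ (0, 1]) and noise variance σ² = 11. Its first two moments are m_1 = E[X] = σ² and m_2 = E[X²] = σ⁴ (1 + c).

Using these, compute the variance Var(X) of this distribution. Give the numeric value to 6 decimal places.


m_1 = E[X] = σ² = 11, so m_1² = 121.
m_2 = E[X²] = σ⁴ (1 + c) = 121 · (1 + 0.176471) = 121 · 1.176471 = 142.352941.
(Note m_2 − m_1² simplifies to c · σ⁴ = 0.176471 · 121.)

Var(X) = m_2 − m_1² = 142.352941 − 121 = 21.352941.


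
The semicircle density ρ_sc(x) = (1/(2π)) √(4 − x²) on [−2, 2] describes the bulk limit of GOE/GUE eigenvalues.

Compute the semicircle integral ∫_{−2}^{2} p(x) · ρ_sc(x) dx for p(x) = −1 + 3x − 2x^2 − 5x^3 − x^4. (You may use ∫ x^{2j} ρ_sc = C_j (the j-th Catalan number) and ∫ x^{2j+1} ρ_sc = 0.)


Write p(x) = Σ a_i x^i, split into monomials and integrate each against ρ_sc separately.
Using ∫ x^{2j} ρ_sc = C_j = (1/(j+1)) C(2j, j) (Catalan numbers) and ∫ x^{2j+1} ρ_sc = 0 (odd monomials vanish by symmetry):
  i = 0 (even): a_0 · C_{0} = -1 · 1 = -1
  i = 1 (odd): ∫ x^1 ρ_sc = 0 (vanishes)
  i = 2 (even): a_2 · C_{1} = -2 · 1 = -2
  i = 3 (odd): ∫ x^3 ρ_sc = 0 (vanishes)
  i = 4 (even): a_4 · C_{2} = -1 · 2 = -2

Summing the contributions: ∫_{−2}^{2} p(x) ρ_sc(x) dx = (-1) + (-2) + (-2) = -5.


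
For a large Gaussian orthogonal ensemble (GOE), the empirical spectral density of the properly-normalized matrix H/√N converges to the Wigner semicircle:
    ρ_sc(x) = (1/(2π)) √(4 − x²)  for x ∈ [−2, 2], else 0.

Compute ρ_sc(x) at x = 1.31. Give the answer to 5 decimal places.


ρ_sc(x) = (1/(2π)) √(4 − x²). With x = 1.31:
  4 − x² = 4 − (1.31)² = 4 − 1.716100 = 2.283900.
  √(4 − x²) = 1.511258.
  1/(2π) = 0.159155.
  ρ_sc(1.31) = 0.159155 · 1.511258 = 0.240524.

Rounded to 5 decimal places: ρ_sc(1.31) ≈ 0.24052.


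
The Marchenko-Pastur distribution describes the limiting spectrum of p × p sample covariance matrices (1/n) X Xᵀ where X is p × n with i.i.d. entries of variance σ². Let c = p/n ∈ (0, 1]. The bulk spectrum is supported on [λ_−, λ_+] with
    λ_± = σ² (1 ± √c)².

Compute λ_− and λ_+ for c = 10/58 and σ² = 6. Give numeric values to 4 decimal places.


c = 10/58 = 0.172414; √c = 0.415227.
λ_− = σ² (1 − √c)² = 6 · (1 − 0.415227)² = 6 · (0.584773)² = 2.051754.
λ_+ = σ² (1 + √c)² = 6 · (1 + 0.415227)² = 6 · (1.415227)² = 12.017212.

Rounded to 4 decimal places: λ_− ≈ 2.0518, λ_+ ≈ 12.0172.


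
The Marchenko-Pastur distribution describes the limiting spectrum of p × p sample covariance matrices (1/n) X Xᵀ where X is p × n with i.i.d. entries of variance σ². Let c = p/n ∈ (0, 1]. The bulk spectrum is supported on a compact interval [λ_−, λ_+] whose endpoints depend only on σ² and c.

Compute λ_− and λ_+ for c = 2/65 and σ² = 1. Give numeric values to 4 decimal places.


c = 2/65 = 0.030769; √c = 0.175412.
λ_− = σ² (1 − √c)² = 1 · (1 − 0.175412)² = 1 · (0.824588)² = 0.679946.
λ_+ = σ² (1 + √c)² = 1 · (1 + 0.175412)² = 1 · (1.175412)² = 1.381592.

Rounded to 4 decimal places: λ_− ≈ 0.6799, λ_+ ≈ 1.3816.


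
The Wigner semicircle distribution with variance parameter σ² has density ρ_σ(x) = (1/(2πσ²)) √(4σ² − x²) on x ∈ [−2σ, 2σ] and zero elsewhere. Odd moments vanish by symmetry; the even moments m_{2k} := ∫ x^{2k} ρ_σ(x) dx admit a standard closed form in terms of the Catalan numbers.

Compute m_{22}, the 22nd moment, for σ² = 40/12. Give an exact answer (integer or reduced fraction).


By the scaled semicircle moment identity, m_{2k} = σ^{2k} · C_k with k = 11.
C_11 = (1/(k+1)) · C(2k, k) = (1/12) · C(22, 11) = (1/12) · 705432 = 58786.
σ^{2k} = (σ²)^k = (40/12)^11 = 100000000000/177147.

Therefore m_{22} = σ^{22} · C_11 = (100000000000/177147) · 58786 = 5878600000000000/177147.


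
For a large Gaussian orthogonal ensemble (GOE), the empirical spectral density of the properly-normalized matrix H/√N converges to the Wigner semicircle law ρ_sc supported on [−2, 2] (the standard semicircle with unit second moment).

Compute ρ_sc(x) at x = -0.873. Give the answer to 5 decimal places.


ρ_sc(x) = (1/(2π)) √(4 − x²). With x = -0.873:
  4 − x² = 4 − (-0.873)² = 4 − 0.762129 = 3.237871.
  √(4 − x²) = 1.799409.
  1/(2π) = 0.159155.
  ρ_sc(-0.873) = 0.159155 · 1.799409 = 0.286385.

Rounded to 5 decimal places: ρ_sc(-0.873) ≈ 0.28638.


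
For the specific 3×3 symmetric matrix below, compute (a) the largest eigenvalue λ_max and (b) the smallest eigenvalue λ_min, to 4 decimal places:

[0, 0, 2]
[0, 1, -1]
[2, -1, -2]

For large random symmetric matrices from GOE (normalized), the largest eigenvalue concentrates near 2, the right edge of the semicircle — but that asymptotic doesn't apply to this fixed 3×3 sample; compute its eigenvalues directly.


Since M is real symmetric, all three eigenvalues are real; they are the roots of det(λI − M) = λ³ − (tr M) λ² + s λ − det M, where s is the sum of the principal 2×2 minors.
tr M = 0 + 1 + (-2) = -1.
s = (0·1 − 0²) + (0·(-2) − 2²) + (1·(-2) − (-1)²) = 0 + (-4) + (-3) = -7.
det M (expand along row 1) = 0·(-3) − 0·2 + 2·(-2) = -4.
Characteristic polynomial: λ³ + λ² − 7λ + 4 = 0.
Substitute λ = y + (tr M)/3 = y − 0.333333 to remove the quadratic term: y³ + p·y + q = 0 with p = s − (tr M)²/3 = -7.333333 and q = −2(tr M)³/27 + (tr M)·s/3 − det M = 6.407407.
Three real roots ⇒ use the trigonometric (Viète) form: r = 2√(−p/3) = 3.126944, φ = arccos(3q/(p·r)) = arccos(-0.838266) = 2.564892 rad.
y_k = r·cos(φ/3 − 2πk/3) for k = 0, 1, 2 gives y = 2.052043, 1.017302, -3.069345.
λ_k = y_k − 0.333333 gives λ = 1.7187, 0.6840, -3.4027 (check: the sum is -1.0000 = tr M).

Hence λ_max = 1.7187 and λ_min = -3.4027.


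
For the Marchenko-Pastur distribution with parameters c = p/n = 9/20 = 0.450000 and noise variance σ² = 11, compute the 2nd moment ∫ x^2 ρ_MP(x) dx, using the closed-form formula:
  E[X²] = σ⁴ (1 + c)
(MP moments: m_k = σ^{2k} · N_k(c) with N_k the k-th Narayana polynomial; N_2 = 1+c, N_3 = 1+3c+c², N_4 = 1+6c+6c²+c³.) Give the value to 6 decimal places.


E[X²] = σ⁴ (1 + c) (second MP moment). With σ² = 11 (so σ⁴ = 121) and c = 9/20 = 0.450000: E[X²] = 121 · (1 + 0.450000) = 121 · 1.450000.

So E[X^2] = 175.450000.


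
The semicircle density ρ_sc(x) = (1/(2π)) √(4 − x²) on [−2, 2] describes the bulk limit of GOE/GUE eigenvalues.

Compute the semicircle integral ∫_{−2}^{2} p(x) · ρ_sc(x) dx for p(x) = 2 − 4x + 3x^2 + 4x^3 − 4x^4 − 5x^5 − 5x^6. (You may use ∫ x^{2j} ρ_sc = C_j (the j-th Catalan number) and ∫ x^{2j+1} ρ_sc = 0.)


Write p(x) = Σ a_i x^i, split into monomials and integrate each against ρ_sc separately.
Using ∫ x^{2j} ρ_sc = C_j = (1/(j+1)) C(2j, j) (Catalan numbers) and ∫ x^{2j+1} ρ_sc = 0 (odd monomials vanish by symmetry):
  i = 0 (even): a_0 · C_{0} = 2 · 1 = 2
  i = 1 (odd): ∫ x^1 ρ_sc = 0 (vanishes)
  i = 2 (even): a_2 · C_{1} = 3 · 1 = 3
  i = 3 (odd): ∫ x^3 ρ_sc = 0 (vanishes)
  i = 4 (even): a_4 · C_{2} = -4 · 2 = -8
  i = 5 (odd): ∫ x^5 ρ_sc = 0 (vanishes)
  i = 6 (even): a_6 · C_{3} = -5 · 5 = -25

Summing the contributions: ∫_{−2}^{2} p(x) ρ_sc(x) dx = 2 + 3 + (-8) + (-25) = -28.


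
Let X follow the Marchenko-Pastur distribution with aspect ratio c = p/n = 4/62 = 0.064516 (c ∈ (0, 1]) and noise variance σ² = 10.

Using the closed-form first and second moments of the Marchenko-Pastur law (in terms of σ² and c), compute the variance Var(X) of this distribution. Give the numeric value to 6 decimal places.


Recall the MP moments m_1 = E[X] = σ² and m_2 = E[X²] = σ⁴ (1 + c).
m_1 = E[X] = σ² = 10, so m_1² = 100.
m_2 = E[X²] = σ⁴ (1 + c) = 100 · (1 + 0.064516) = 100 · 1.064516 = 106.451613.
(Note m_2 − m_1² simplifies to c · σ⁴ = 0.064516 · 100.)

Var(X) = m_2 − m_1² = 106.451613 − 100 = 6.451613.


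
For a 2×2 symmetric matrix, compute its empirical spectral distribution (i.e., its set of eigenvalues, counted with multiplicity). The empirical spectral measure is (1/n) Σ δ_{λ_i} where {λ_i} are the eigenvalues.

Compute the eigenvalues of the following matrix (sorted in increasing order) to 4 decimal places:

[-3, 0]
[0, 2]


Since M is real symmetric, both eigenvalues are real; they are the roots of det(λI − M) = λ² − (tr M) λ + det M.
tr M = -3 + 2 = -1.
det M = (-3)·2 − 0² = -6 − 0 = -6.
Characteristic polynomial: λ² + λ − 6 = 0.
Discriminant Δ = (tr M)² − 4·det M = 1 − (-24) = 25; √Δ = 5.000000.
λ = (tr M ± √Δ)/2 = (-1 ± 5.000000)/2, giving (tr M − √Δ)/2 = -3.0000 and (tr M + √Δ)/2 = 2.0000.

Eigenvalues sorted in increasing order: [-3.0000, 2.0000].


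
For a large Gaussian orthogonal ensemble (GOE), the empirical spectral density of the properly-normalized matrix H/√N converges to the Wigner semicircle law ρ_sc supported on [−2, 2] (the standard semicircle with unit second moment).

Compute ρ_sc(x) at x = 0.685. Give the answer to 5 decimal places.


ρ_sc(x) = (1/(2π)) √(4 − x²). With x = 0.685:
  4 − x² = 4 − (0.685)² = 4 − 0.469225 = 3.530775.
  √(4 − x²) = 1.879036.
  1/(2π) = 0.159155.
  ρ_sc(0.685) = 0.159155 · 1.879036 = 0.299058.

Rounded to 5 decimal places: ρ_sc(0.685) ≈ 0.29906.


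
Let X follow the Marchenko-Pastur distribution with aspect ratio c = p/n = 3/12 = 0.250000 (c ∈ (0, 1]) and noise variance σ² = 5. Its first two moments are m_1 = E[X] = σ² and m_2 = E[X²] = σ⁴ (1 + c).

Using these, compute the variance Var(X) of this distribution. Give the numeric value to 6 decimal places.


m_1 = E[X] = σ² = 5, so m_1² = 25.
m_2 = E[X²] = σ⁴ (1 + c) = 25 · (1 + 0.250000) = 25 · 1.250000 = 31.250000.
(Note m_2 − m_1² simplifies to c · σ⁴ = 0.250000 · 25.)

Var(X) = m_2 − m_1² = 31.250000 − 25 = 6.250000.


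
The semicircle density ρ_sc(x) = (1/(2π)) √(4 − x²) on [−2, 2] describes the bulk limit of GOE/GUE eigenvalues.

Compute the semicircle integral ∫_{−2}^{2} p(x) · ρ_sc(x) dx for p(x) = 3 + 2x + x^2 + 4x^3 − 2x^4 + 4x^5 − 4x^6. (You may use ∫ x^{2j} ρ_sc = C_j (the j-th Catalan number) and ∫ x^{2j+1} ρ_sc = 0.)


Write p(x) = Σ a_i x^i, split into monomials and integrate each against ρ_sc separately.
Using ∫ x^{2j} ρ_sc = C_j = (1/(j+1)) C(2j, j) (Catalan numbers) and ∫ x^{2j+1} ρ_sc = 0 (odd monomials vanish by symmetry):
  i = 0 (even): a_0 · C_{0} = 3 · 1 = 3
  i = 1 (odd): ∫ x^1 ρ_sc = 0 (vanishes)
  i = 2 (even): a_2 · C_{1} = 1 · 1 = 1
  i = 3 (odd): ∫ x^3 ρ_sc = 0 (vanishes)
  i = 4 (even): a_4 · C_{2} = -2 · 2 = -4
  i = 5 (odd): ∫ x^5 ρ_sc = 0 (vanishes)
  i = 6 (even): a_6 · C_{3} = -4 · 5 = -20

Summing the contributions: ∫_{−2}^{2} p(x) ρ_sc(x) dx = 3 + 1 + (-4) + (-20) = -20.


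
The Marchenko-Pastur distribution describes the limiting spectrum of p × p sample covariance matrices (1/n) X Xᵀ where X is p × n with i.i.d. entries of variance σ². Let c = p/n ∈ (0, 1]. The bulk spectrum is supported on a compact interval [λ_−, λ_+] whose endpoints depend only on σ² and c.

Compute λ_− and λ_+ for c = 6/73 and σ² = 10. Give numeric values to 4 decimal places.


c = 6/73 = 0.082192; √c = 0.286691.
λ_− = σ² (1 − √c)² = 10 · (1 − 0.286691)² = 10 · (0.713309)² = 5.088096.
λ_+ = σ² (1 + √c)² = 10 · (1 + 0.286691)² = 10 · (1.286691)² = 16.555740.

Rounded to 4 decimal places: λ_− ≈ 5.0881, λ_+ ≈ 16.5557.


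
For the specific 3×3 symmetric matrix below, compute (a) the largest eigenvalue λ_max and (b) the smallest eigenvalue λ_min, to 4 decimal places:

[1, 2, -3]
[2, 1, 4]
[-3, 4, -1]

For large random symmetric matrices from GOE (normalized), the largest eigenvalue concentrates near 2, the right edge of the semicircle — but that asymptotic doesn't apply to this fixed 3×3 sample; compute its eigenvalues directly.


Since M is real symmetric, all three eigenvalues are real; they are the roots of det(λI − M) = λ³ − (tr M) λ² + s λ − det M, where s is the sum of the principal 2×2 minors.
tr M = 1 + 1 + (-1) = 1.
s = (1·1 − 2²) + (1·(-1) − (-3)²) + (1·(-1) − 4²) = -3 + (-10) + (-17) = -30.
det M (expand along row 1) = 1·(-17) − 2·10 + (-3)·11 = -70.
Characteristic polynomial: λ³ − λ² − 30λ + 70 = 0.
Substitute λ = y + (tr M)/3 = y + 0.333333 to remove the quadratic term: y³ + p·y + q = 0 with p = s − (tr M)²/3 = -30.333333 and q = −2(tr M)³/27 + (tr M)·s/3 − det M = 59.925926.
Three real roots ⇒ use the trigonometric (Viète) form: r = 2√(−p/3) = 6.359595, φ = arccos(3q/(p·r)) = arccos(-0.931937) = 2.770514 rad.
y_k = r·cos(φ/3 − 2πk/3) for k = 0, 1, 2 gives y = 3.835014, 2.475992, -6.311006.
λ_k = y_k + 0.333333 gives λ = 4.1683, 2.8093, -5.9777 (check: the sum is 1.0000 = tr M).

Hence λ_max = 4.1683 and λ_min = -5.9777.


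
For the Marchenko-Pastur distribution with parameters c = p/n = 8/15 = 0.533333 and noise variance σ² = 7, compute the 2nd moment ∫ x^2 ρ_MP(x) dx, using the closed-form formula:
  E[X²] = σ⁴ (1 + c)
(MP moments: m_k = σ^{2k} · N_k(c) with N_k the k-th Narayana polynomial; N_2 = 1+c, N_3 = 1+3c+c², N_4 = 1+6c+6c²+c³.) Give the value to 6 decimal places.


E[X²] = σ⁴ (1 + c) (second MP moment). With σ² = 7 (so σ⁴ = 49) and c = 8/15 = 0.533333: E[X²] = 49 · (1 + 0.533333) = 49 · 1.533333.

So E[X^2] = 75.133333.


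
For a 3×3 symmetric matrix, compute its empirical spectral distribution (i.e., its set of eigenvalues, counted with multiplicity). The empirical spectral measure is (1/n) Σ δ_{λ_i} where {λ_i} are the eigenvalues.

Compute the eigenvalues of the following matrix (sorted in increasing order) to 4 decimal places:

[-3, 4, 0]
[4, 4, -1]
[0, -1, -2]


Since M is real symmetric, all three eigenvalues are real; they are the roots of det(λI − M) = λ³ − (tr M) λ² + s λ − det M, where s is the sum of the principal 2×2 minors.
tr M = -3 + 4 + (-2) = -1.
s = ((-3)·4 − 4²) + ((-3)·(-2) − 0²) + (4·(-2) − (-1)²) = -28 + 6 + (-9) = -31.
det M (expand along row 1) = (-3)·(-9) − 4·(-8) + 0·(-4) = 59.
Characteristic polynomial: λ³ + λ² − 31λ − 59 = 0.
Substitute λ = y + (tr M)/3 = y − 0.333333 to remove the quadratic term: y³ + p·y + q = 0 with p = s − (tr M)²/3 = -31.333333 and q = −2(tr M)³/27 + (tr M)·s/3 − det M = -48.592593.
Three real roots ⇒ use the trigonometric (Viète) form: r = 2√(−p/3) = 6.463573, φ = arccos(3q/(p·r)) = arccos(0.719800) = 0.767282 rad.
y_k = r·cos(φ/3 − 2πk/3) for k = 0, 1, 2 gives y = 6.253321, -1.710568, -4.542753.
λ_k = y_k − 0.333333 gives λ = 5.9200, -2.0439, -4.8761 (check: the sum is -1.0000 = tr M).

Eigenvalues sorted in increasing order: [-4.8761, -2.0439, 5.9200].


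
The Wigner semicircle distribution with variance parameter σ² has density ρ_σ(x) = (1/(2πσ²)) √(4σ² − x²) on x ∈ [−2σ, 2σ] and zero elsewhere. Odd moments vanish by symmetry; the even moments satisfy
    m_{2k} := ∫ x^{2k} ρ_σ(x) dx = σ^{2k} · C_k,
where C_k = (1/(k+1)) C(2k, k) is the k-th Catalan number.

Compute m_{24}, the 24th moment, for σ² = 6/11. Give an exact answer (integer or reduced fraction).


By the scaled semicircle moment identity, m_{2k} = σ^{2k} · C_k with k = 12.
C_12 = (1/(k+1)) · C(2k, k) = (1/13) · C(24, 12) = (1/13) · 2704156 = 208012.
σ^{2k} = (σ²)^k = (6/11)^12 = 2176782336/3138428376721.

Therefore m_{24} = σ^{24} · C_12 = (2176782336/3138428376721) · 208012 = 452796847276032/3138428376721.


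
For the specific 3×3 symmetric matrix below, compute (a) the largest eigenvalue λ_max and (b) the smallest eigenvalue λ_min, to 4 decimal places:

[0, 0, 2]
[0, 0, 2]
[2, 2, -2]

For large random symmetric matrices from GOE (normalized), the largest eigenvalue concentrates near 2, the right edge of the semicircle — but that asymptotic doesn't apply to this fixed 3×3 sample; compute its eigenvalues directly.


Since M is real symmetric, all three eigenvalues are real; they are the roots of det(λI − M) = λ³ − (tr M) λ² + s λ − det M, where s is the sum of the principal 2×2 minors.
tr M = 0 + 0 + (-2) = -2.
s = (0·0 − 0²) + (0·(-2) − 2²) + (0·(-2) − 2²) = 0 + (-4) + (-4) = -8.
det M (expand along row 1) = 0·(-4) − 0·(-4) + 2·0 = 0.
Characteristic polynomial: λ³ + 2λ² − 8λ = 0.
Substitute λ = y + (tr M)/3 = y − 0.666667 to remove the quadratic term: y³ + p·y + q = 0 with p = s − (tr M)²/3 = -9.333333 and q = −2(tr M)³/27 + (tr M)·s/3 − det M = 5.925926.
Three real roots ⇒ use the trigonometric (Viète) form: r = 2√(−p/3) = 3.527668, φ = arccos(3q/(p·r)) = arccos(-0.539949) = 2.141173 rad.
y_k = r·cos(φ/3 − 2πk/3) for k = 0, 1, 2 gives y = 2.666667, 0.666667, -3.333333.
λ_k = y_k − 0.666667 gives λ = 2.0000, 0.0000, -4.0000 (check: the sum is -2.0000 = tr M).

Hence λ_max = 2.0000 and λ_min = -4.0000.


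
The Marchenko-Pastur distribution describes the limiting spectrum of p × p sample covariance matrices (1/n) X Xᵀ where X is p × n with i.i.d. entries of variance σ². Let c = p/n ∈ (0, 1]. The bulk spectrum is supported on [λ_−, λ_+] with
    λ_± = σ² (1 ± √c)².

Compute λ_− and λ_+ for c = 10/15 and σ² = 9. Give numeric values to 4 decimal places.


c = 10/15 = 0.666667; √c = 0.816497.
λ_− = σ² (1 − √c)² = 9 · (1 − 0.816497)² = 9 · (0.183503)² = 0.303062.
λ_+ = σ² (1 + √c)² = 9 · (1 + 0.816497)² = 9 · (1.816497)² = 29.696938.

Rounded to 4 decimal places: λ_− ≈ 0.3031, λ_+ ≈ 29.6969.


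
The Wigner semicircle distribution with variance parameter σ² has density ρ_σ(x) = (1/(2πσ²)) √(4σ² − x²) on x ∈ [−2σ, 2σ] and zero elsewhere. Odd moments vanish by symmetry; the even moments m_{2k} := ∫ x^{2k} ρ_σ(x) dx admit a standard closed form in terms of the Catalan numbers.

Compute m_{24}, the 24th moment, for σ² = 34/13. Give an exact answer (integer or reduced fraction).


By the scaled semicircle moment identity, m_{2k} = σ^{2k} · C_k with k = 12.
C_12 = (1/(k+1)) · C(2k, k) = (1/13) · C(24, 12) = (1/13) · 2704156 = 208012.
σ^{2k} = (σ²)^k = (34/13)^12 = 2386420683693101056/23298085122481.

Therefore m_{24} = σ^{24} · C_12 = (2386420683693101056/23298085122481) · 208012 = 496404139256369336860672/23298085122481.


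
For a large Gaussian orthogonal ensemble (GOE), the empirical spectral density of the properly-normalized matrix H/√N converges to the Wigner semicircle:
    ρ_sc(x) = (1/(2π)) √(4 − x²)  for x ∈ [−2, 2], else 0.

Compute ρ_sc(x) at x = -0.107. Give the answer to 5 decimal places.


ρ_sc(x) = (1/(2π)) √(4 − x²). With x = -0.107:
  4 − x² = 4 − (-0.107)² = 4 − 0.011449 = 3.988551.
  √(4 − x²) = 1.997136.
  1/(2π) = 0.159155.
  ρ_sc(-0.107) = 0.159155 · 1.997136 = 0.317854.

Rounded to 5 decimal places: ρ_sc(-0.107) ≈ 0.31785.


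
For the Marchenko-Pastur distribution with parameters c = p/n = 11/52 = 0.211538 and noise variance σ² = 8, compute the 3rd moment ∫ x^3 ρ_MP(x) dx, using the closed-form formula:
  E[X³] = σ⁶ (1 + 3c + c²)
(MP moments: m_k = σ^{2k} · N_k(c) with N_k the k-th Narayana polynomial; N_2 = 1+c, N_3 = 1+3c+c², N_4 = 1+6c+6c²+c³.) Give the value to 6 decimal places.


E[X³] = σ⁶ (1 + 3c + c²) (third MP moment). With σ² = 8 (so σ⁶ = 512) and c = 11/52 = 0.211538: E[X³] = 512 · (1 + 3·0.211538 + (0.211538)²) = 512 · 1.679364.

So E[X^3] = 859.834320.


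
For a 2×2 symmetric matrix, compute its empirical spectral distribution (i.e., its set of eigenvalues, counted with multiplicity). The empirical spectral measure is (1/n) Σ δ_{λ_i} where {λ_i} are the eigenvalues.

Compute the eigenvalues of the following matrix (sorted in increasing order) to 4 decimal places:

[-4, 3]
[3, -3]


Since M is real symmetric, both eigenvalues are real; they are the roots of det(λI − M) = λ² − (tr M) λ + det M.
tr M = -4 + (-3) = -7.
det M = (-4)·(-3) − 3² = 12 − 9 = 3.
Characteristic polynomial: λ² + 7λ + 3 = 0.
Discriminant Δ = (tr M)² − 4·det M = 49 − 12 = 37; √Δ = 6.082763.
λ = (tr M ± √Δ)/2 = (-7 ± 6.082763)/2, giving (tr M − √Δ)/2 = -6.5414 and (tr M + √Δ)/2 = -0.4586.

Eigenvalues sorted in increasing order: [-6.5414, -0.4586].


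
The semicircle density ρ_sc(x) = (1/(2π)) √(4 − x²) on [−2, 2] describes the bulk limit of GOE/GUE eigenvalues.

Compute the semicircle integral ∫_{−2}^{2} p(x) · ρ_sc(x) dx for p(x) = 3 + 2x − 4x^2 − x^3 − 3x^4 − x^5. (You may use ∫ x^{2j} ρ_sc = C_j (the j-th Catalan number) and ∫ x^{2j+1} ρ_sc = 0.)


Write p(x) = Σ a_i x^i, split into monomials and integrate each against ρ_sc separately.
Using ∫ x^{2j} ρ_sc = C_j = (1/(j+1)) C(2j, j) (Catalan numbers) and ∫ x^{2j+1} ρ_sc = 0 (odd monomials vanish by symmetry):
  i = 0 (even): a_0 · C_{0} = 3 · 1 = 3
  i = 1 (odd): ∫ x^1 ρ_sc = 0 (vanishes)
  i = 2 (even): a_2 · C_{1} = -4 · 1 = -4
  i = 3 (odd): ∫ x^3 ρ_sc = 0 (vanishes)
  i = 4 (even): a_4 · C_{2} = -3 · 2 = -6
  i = 5 (odd): ∫ x^5 ρ_sc = 0 (vanishes)

Summing the contributions: ∫_{−2}^{2} p(x) ρ_sc(x) dx = 3 + (-4) + (-6) = -7.


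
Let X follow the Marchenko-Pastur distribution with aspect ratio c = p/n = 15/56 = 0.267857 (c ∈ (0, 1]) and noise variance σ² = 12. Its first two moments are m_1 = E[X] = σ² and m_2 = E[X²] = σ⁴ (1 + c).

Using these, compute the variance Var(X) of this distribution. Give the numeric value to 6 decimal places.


m_1 = E[X] = σ² = 12, so m_1² = 144.
m_2 = E[X²] = σ⁴ (1 + c) = 144 · (1 + 0.267857) = 144 · 1.267857 = 182.571429.
(Note m_2 − m_1² simplifies to c · σ⁴ = 0.267857 · 144.)

Var(X) = m_2 − m_1² = 182.571429 − 144 = 38.571429.


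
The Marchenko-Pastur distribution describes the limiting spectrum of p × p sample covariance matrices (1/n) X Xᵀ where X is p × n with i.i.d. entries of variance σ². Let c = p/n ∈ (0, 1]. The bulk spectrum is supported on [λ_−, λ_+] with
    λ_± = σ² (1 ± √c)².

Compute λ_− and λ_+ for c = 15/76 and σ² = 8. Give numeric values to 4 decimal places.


c = 15/76 = 0.197368; √c = 0.444262.
λ_− = σ² (1 − √c)² = 8 · (1 − 0.444262)² = 8 · (0.555738)² = 2.470761.
λ_+ = σ² (1 + √c)² = 8 · (1 + 0.444262)² = 8 · (1.444262)² = 16.687134.

Rounded to 4 decimal places: λ_− ≈ 2.4708, λ_+ ≈ 16.6871.


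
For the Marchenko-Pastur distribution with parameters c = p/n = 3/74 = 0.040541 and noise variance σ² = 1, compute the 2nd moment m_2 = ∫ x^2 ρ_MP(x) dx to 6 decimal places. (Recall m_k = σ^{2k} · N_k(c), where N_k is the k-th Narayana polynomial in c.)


E[X²] = σ⁴ (1 + c) (second MP moment). With σ² = 1 (so σ⁴ = 1) and c = 3/74 = 0.040541: E[X²] = 1 · (1 + 0.040541) = 1 · 1.040541.

So E[X^2] = 1.040541.


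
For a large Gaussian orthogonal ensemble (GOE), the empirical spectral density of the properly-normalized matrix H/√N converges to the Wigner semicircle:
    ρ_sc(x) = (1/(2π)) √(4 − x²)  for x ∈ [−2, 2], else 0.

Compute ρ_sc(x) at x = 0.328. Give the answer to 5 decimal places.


ρ_sc(x) = (1/(2π)) √(4 − x²). With x = 0.328:
  4 − x² = 4 − (0.328)² = 4 − 0.107584 = 3.892416.
  √(4 − x²) = 1.972921.
  1/(2π) = 0.159155.
  ρ_sc(0.328) = 0.159155 · 1.972921 = 0.314000.

Rounded to 5 decimal places: ρ_sc(0.328) ≈ 0.31400.


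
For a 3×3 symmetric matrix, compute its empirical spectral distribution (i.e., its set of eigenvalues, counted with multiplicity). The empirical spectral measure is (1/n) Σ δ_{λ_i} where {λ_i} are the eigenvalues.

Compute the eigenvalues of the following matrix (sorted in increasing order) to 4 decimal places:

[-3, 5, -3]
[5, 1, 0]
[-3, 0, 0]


Since M is real symmetric, all three eigenvalues are real; they are the roots of det(λI − M) = λ³ − (tr M) λ² + s λ − det M, where s is the sum of the principal 2×2 minors.
tr M = -3 + 1 + 0 = -2.
s = ((-3)·1 − 5²) + ((-3)·0 − (-3)²) + (1·0 − 0²) = -28 + (-9) + 0 = -37.
det M (expand along row 1) = (-3)·0 − 5·0 + (-3)·3 = -9.
Characteristic polynomial: λ³ + 2λ² − 37λ + 9 = 0.
Substitute λ = y + (tr M)/3 = y − 0.666667 to remove the quadratic term: y³ + p·y + q = 0 with p = s − (tr M)²/3 = -38.333333 and q = −2(tr M)³/27 + (tr M)·s/3 − det M = 34.259259.
Three real roots ⇒ use the trigonometric (Viète) form: r = 2√(−p/3) = 7.149204, φ = arccos(3q/(p·r)) = arccos(-0.375029) = 1.955225 rad.
y_k = r·cos(φ/3 − 2πk/3) for k = 0, 1, 2 gives y = 5.683822, 0.913613, -6.597435.
λ_k = y_k − 0.666667 gives λ = 5.0172, 0.2469, -7.2641 (check: the sum is -2.0000 = tr M).

Eigenvalues sorted in increasing order: [-7.2641, 0.2469, 5.0172].


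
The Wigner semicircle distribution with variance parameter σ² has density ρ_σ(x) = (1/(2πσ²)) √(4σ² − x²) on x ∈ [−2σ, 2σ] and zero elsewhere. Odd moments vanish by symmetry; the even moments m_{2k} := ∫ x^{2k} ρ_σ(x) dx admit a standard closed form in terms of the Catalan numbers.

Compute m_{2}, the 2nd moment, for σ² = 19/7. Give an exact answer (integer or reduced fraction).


By the scaled semicircle moment identity, m_{2k} = σ^{2k} · C_k with k = 1.
C_1 = (1/(k+1)) · C(2k, k) = (1/2) · C(2, 1) = (1/2) · 2 = 1.
σ^{2k} = (σ²)^k = (19/7)^1 = 19/7.

Therefore m_{2} = σ^{2} · C_1 = (19/7) · 1 = 19/7.


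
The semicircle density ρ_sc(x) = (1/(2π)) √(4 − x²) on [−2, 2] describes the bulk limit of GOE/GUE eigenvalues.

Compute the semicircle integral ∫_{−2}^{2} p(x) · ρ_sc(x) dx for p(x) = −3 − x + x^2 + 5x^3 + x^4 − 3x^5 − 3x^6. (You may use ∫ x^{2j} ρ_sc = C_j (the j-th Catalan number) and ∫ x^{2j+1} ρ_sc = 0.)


Write p(x) = Σ a_i x^i, split into monomials and integrate each against ρ_sc separately.
Using ∫ x^{2j} ρ_sc = C_j = (1/(j+1)) C(2j, j) (Catalan numbers) and ∫ x^{2j+1} ρ_sc = 0 (odd monomials vanish by symmetry):
  i = 0 (even): a_0 · C_{0} = -3 · 1 = -3
  i = 1 (odd): ∫ x^1 ρ_sc = 0 (vanishes)
  i = 2 (even): a_2 · C_{1} = 1 · 1 = 1
  i = 3 (odd): ∫ x^3 ρ_sc = 0 (vanishes)
  i = 4 (even): a_4 · C_{2} = 1 · 2 = 2
  i = 5 (odd): ∫ x^5 ρ_sc = 0 (vanishes)
  i = 6 (even): a_6 · C_{3} = -3 · 5 = -15

Summing the contributions: ∫_{−2}^{2} p(x) ρ_sc(x) dx = (-3) + 1 + 2 + (-15) = -15.


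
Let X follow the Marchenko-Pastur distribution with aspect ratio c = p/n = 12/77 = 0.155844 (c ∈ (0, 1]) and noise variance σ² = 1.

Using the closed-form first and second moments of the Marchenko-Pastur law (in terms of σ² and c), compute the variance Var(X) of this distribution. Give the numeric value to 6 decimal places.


Recall the MP moments m_1 = E[X] = σ² and m_2 = E[X²] = σ⁴ (1 + c).
m_1 = E[X] = σ² = 1, so m_1² = 1.
m_2 = E[X²] = σ⁴ (1 + c) = 1 · (1 + 0.155844) = 1 · 1.155844 = 1.155844.
(Note m_2 − m_1² simplifies to c · σ⁴ = 0.155844 · 1.)

Var(X) = m_2 − m_1² = 1.155844 − 1 = 0.155844.


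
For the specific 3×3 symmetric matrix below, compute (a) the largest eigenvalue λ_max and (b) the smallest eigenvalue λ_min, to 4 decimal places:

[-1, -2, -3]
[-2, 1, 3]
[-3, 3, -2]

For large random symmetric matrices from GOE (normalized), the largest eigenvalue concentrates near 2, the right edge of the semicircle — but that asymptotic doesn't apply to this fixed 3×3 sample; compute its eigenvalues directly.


Since M is real symmetric, all three eigenvalues are real; they are the roots of det(λI − M) = λ³ − (tr M) λ² + s λ − det M, where s is the sum of the principal 2×2 minors.
tr M = -1 + 1 + (-2) = -2.
s = ((-1)·1 − (-2)²) + ((-1)·(-2) − (-3)²) + (1·(-2) − 3²) = -5 + (-7) + (-11) = -23.
det M (expand along row 1) = (-1)·(-11) − (-2)·13 + (-3)·(-3) = 46.
Characteristic polynomial: λ³ + 2λ² − 23λ − 46 = 0.
Substitute λ = y + (tr M)/3 = y − 0.666667 to remove the quadratic term: y³ + p·y + q = 0 with p = s − (tr M)²/3 = -24.333333 and q = −2(tr M)³/27 + (tr M)·s/3 − det M = -30.074074.
Three real roots ⇒ use the trigonometric (Viète) form: r = 2√(−p/3) = 5.696002, φ = arccos(3q/(p·r)) = arccos(0.650941) = 0.861973 rad.
y_k = r·cos(φ/3 − 2πk/3) for k = 0, 1, 2 gives y = 5.462498, -1.333333, -4.129165.
λ_k = y_k − 0.666667 gives λ = 4.7958, -2.0000, -4.7958 (check: the sum is -2.0000 = tr M).

Hence λ_max = 4.7958 and λ_min = -4.7958.


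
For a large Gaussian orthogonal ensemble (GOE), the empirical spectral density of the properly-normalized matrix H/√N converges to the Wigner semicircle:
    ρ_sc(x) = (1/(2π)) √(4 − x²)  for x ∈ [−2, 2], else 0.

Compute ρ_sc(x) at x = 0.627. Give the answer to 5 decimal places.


ρ_sc(x) = (1/(2π)) √(4 − x²). With x = 0.627:
  4 − x² = 4 − (0.627)² = 4 − 0.393129 = 3.606871.
  √(4 − x²) = 1.899176.
  1/(2π) = 0.159155.
  ρ_sc(0.627) = 0.159155 · 1.899176 = 0.302263.

Rounded to 5 decimal places: ρ_sc(0.627) ≈ 0.30226.


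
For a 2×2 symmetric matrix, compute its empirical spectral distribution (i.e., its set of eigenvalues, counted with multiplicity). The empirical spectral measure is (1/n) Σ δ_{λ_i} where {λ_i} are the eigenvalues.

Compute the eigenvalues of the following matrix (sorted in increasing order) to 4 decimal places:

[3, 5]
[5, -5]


Since M is real symmetric, both eigenvalues are real; they are the roots of det(λI − M) = λ² − (tr M) λ + det M.
tr M = 3 + (-5) = -2.
det M = 3·(-5) − 5² = -15 − 25 = -40.
Characteristic polynomial: λ² + 2λ − 40 = 0.
Discriminant Δ = (tr M)² − 4·det M = 4 − (-160) = 164; √Δ = 12.806248.
λ = (tr M ± √Δ)/2 = (-2 ± 12.806248)/2, giving (tr M − √Δ)/2 = -7.4031 and (tr M + √Δ)/2 = 5.4031.

Eigenvalues sorted in increasing order: [-7.4031, 5.4031].


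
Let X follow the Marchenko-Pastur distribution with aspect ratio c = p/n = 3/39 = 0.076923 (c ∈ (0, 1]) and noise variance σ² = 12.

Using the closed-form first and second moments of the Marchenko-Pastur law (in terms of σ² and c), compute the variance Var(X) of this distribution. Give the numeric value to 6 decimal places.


Recall the MP moments m_1 = E[X] = σ² and m_2 = E[X²] = σ⁴ (1 + c).
m_1 = E[X] = σ² = 12, so m_1² = 144.
m_2 = E[X²] = σ⁴ (1 + c) = 144 · (1 + 0.076923) = 144 · 1.076923 = 155.076923.
(Note m_2 − m_1² simplifies to c · σ⁴ = 0.076923 · 144.)

Var(X) = m_2 − m_1² = 155.076923 − 144 = 11.076923.


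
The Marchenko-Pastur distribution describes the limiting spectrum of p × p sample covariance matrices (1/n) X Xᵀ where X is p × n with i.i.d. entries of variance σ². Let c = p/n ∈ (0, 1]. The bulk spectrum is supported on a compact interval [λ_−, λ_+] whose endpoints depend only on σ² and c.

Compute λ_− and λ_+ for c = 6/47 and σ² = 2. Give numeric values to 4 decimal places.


c = 6/47 = 0.127660; √c = 0.357295.
λ_− = σ² (1 − √c)² = 2 · (1 − 0.357295)² = 2 · (0.642705)² = 0.826140.
λ_+ = σ² (1 + √c)² = 2 · (1 + 0.357295)² = 2 · (1.357295)² = 3.684498.

Rounded to 4 decimal places: λ_− ≈ 0.8261, λ_+ ≈ 3.6845.


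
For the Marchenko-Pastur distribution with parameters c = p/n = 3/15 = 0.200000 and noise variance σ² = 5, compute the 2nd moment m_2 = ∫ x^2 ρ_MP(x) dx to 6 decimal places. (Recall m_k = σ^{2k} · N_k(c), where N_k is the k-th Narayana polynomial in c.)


E[X²] = σ⁴ (1 + c) (second MP moment). With σ² = 5 (so σ⁴ = 25) and c = 3/15 = 0.200000: E[X²] = 25 · (1 + 0.200000) = 25 · 1.200000.

So E[X^2] = 30.000000.


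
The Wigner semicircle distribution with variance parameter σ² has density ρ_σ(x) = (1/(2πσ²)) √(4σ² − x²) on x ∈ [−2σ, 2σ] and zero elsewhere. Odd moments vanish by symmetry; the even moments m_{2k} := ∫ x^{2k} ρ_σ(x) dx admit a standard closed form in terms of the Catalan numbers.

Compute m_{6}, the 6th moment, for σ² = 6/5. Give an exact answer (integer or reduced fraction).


By the scaled semicircle moment identity, m_{2k} = σ^{2k} · C_k with k = 3.
C_3 = (1/(k+1)) · C(2k, k) = (1/4) · C(6, 3) = (1/4) · 20 = 5.
σ^{2k} = (σ²)^k = (6/5)^3 = 216/125.

Therefore m_{6} = σ^{6} · C_3 = (216/125) · 5 = 216/25.


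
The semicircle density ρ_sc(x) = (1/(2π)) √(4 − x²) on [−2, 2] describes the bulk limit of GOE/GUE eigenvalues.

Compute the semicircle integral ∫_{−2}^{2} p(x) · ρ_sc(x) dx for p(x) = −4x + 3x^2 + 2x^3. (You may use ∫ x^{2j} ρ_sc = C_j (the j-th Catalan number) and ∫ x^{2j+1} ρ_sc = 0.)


Write p(x) = Σ a_i x^i, split into monomials and integrate each against ρ_sc separately.
Using ∫ x^{2j} ρ_sc = C_j = (1/(j+1)) C(2j, j) (Catalan numbers) and ∫ x^{2j+1} ρ_sc = 0 (odd monomials vanish by symmetry):
  i = 1 (odd): ∫ x^1 ρ_sc = 0 (vanishes)
  i = 2 (even): a_2 · C_{1} = 3 · 1 = 3
  i = 3 (odd): ∫ x^3 ρ_sc = 0 (vanishes)

Summing the contributions: ∫_{−2}^{2} p(x) ρ_sc(x) dx = 3.


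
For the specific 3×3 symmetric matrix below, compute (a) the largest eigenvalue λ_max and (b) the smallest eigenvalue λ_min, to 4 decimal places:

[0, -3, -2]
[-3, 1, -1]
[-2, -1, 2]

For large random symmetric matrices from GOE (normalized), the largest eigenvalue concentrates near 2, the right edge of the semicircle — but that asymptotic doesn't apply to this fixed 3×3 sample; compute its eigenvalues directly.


Since M is real symmetric, all three eigenvalues are real; they are the roots of det(λI − M) = λ³ − (tr M) λ² + s λ − det M, where s is the sum of the principal 2×2 minors.
tr M = 0 + 1 + 2 = 3.
s = (0·1 − (-3)²) + (0·2 − (-2)²) + (1·2 − (-1)²) = -9 + (-4) + 1 = -12.
det M (expand along row 1) = 0·1 − (-3)·(-8) + (-2)·5 = -34.
Characteristic polynomial: λ³ − 3λ² − 12λ + 34 = 0.
Substitute λ = y + (tr M)/3 = y + 1.000000 to remove the quadratic term: y³ + p·y + q = 0 with p = s − (tr M)²/3 = -15.000000 and q = −2(tr M)³/27 + (tr M)·s/3 − det M = 20.000000.
Three real roots ⇒ use the trigonometric (Viète) form: r = 2√(−p/3) = 4.472136, φ = arccos(3q/(p·r)) = arccos(-0.894427) = 2.677945 rad.
y_k = r·cos(φ/3 − 2πk/3) for k = 0, 1, 2 gives y = 2.805603, 1.613230, -4.418833.
λ_k = y_k + 1.000000 gives λ = 3.8056, 2.6132, -3.4188 (check: the sum is 3.0000 = tr M).

Hence λ_max = 3.8056 and λ_min = -3.4188.


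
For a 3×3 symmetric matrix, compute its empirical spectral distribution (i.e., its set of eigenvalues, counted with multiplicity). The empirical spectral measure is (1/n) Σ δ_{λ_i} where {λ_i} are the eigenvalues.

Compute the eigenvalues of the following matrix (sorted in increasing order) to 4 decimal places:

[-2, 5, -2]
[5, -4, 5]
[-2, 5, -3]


Since M is real symmetric, all three eigenvalues are real; they are the roots of det(λI − M) = λ³ − (tr M) λ² + s λ − det M, where s is the sum of the principal 2×2 minors.
tr M = -2 + (-4) + (-3) = -9.
s = ((-2)·(-4) − 5²) + ((-2)·(-3) − (-2)²) + ((-4)·(-3) − 5²) = -17 + 2 + (-13) = -28.
det M (expand along row 1) = (-2)·(-13) − 5·(-5) + (-2)·17 = 17.
Characteristic polynomial: λ³ + 9λ² − 28λ − 17 = 0.
Substitute λ = y + (tr M)/3 = y − 3.000000 to remove the quadratic term: y³ + p·y + q = 0 with p = s − (tr M)²/3 = -55.000000 and q = −2(tr M)³/27 + (tr M)·s/3 − det M = 121.000000.
Three real roots ⇒ use the trigonometric (Viète) form: r = 2√(−p/3) = 8.563488, φ = arccos(3q/(p·r)) = arccos(-0.770714) = 2.450757 rad.
y_k = r·cos(φ/3 − 2πk/3) for k = 0, 1, 2 gives y = 5.861456, 2.475981, -8.337437.
λ_k = y_k − 3.000000 gives λ = 2.8615, -0.5240, -11.3374 (check: the sum is -9.0000 = tr M).

Eigenvalues sorted in increasing order: [-11.3374, -0.5240, 2.8615].
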